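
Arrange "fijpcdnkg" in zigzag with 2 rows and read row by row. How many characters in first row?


Zigzag "fijpcdnkg" into 2 rows:
Placing characters:
  'f' => row 0
  'i' => row 1
  'j' => row 0
  'p' => row 1
  'c' => row 0
  'd' => row 1
  'n' => row 0
  'k' => row 1
  'g' => row 0
Rows:
  Row 0: "fjcng"
  Row 1: "ipdk"
First row length: 5

5


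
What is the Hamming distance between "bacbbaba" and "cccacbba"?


Comparing "bacbbaba" and "cccacbba" position by position:
  Position 0: 'b' vs 'c' => differ
  Position 1: 'a' vs 'c' => differ
  Position 2: 'c' vs 'c' => same
  Position 3: 'b' vs 'a' => differ
  Position 4: 'b' vs 'c' => differ
  Position 5: 'a' vs 'b' => differ
  Position 6: 'b' vs 'b' => same
  Position 7: 'a' vs 'a' => same
Total differences (Hamming distance): 5

5


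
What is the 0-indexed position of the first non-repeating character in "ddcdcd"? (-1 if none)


Input: ddcdcd
Character frequencies:
  'c': 2
  'd': 4
Scanning left to right for freq == 1:
  Position 0 ('d'): freq=4, skip
  Position 1 ('d'): freq=4, skip
  Position 2 ('c'): freq=2, skip
  Position 3 ('d'): freq=4, skip
  Position 4 ('c'): freq=2, skip
  Position 5 ('d'): freq=4, skip
  No unique character found => answer = -1

-1


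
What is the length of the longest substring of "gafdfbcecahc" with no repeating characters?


Input: "gafdfbcecahc"
Sliding window (track last position of each char):
  Position 0 ('g'): window [0,0] length 1 -- new best
  Position 1 ('a'): window [0,1] length 2 -- new best
  Position 2 ('f'): window [0,2] length 3 -- new best
  Position 3 ('d'): window [0,3] length 4 -- new best
  Position 4 ('f'): repeat (last at 2), move window start to 3
  Position 4 ('f'): window [3,4] length 2
  Position 5 ('b'): window [3,5] length 3
  Position 6 ('c'): window [3,6] length 4
  Position 7 ('e'): window [3,7] length 5 -- new best
  Position 8 ('c'): repeat (last at 6), move window start to 7
  Position 8 ('c'): window [7,8] length 2
  Position 9 ('a'): window [7,9] length 3
  Position 10 ('h'): window [7,10] length 4
  Position 11 ('c'): repeat (last at 8), move window start to 9
  Position 11 ('c'): window [9,11] length 3
Longest substring with no repeats: "dfbce" with length 5

5


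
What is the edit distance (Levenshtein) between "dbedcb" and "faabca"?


Computing edit distance: "dbedcb" -> "faabca"
DP table:
           f    a    a    b    c    a
      0    1    2    3    4    5    6
  d   1    1    2    3    4    5    6
  b   2    2    2    3    3    4    5
  e   3    3    3    3    4    4    5
  d   4    4    4    4    4    5    5
  c   5    5    5    5    5    4    5
  b   6    6    6    6    5    5    5
Edit distance = dp[6][6] = 5

5


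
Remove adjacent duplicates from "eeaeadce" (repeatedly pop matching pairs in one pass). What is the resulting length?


Input: eeaeadce
Stack-based adjacent duplicate removal:
  Read 'e': push. Stack: e
  Read 'e': matches stack top 'e' => pop. Stack: (empty)
  Read 'a': push. Stack: a
  Read 'e': push. Stack: ae
  Read 'a': push. Stack: aea
  Read 'd': push. Stack: aead
  Read 'c': push. Stack: aeadc
  Read 'e': push. Stack: aeadce
Final stack: "aeadce" (length 6)

6


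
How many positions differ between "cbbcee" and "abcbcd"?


Comparing "cbbcee" and "abcbcd" position by position:
  Position 0: 'c' vs 'a' => DIFFER
  Position 1: 'b' vs 'b' => same
  Position 2: 'b' vs 'c' => DIFFER
  Position 3: 'c' vs 'b' => DIFFER
  Position 4: 'e' vs 'c' => DIFFER
  Position 5: 'e' vs 'd' => DIFFER
Positions that differ: 5

5


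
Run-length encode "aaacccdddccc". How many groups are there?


Input: aaacccdddccc
Scanning for consecutive runs:
  Group 1: 'a' x 3 (positions 0-2)
  Group 2: 'c' x 3 (positions 3-5)
  Group 3: 'd' x 3 (positions 6-8)
  Group 4: 'c' x 3 (positions 9-11)
Total groups: 4

4


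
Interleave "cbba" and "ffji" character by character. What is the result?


Interleaving "cbba" and "ffji":
  Position 0: 'c' from first, 'f' from second => "cf"
  Position 1: 'b' from first, 'f' from second => "bf"
  Position 2: 'b' from first, 'j' from second => "bj"
  Position 3: 'a' from first, 'i' from second => "ai"
Result: cfbfbjai

cfbfbjai


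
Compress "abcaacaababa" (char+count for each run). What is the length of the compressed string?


Input: abcaacaababa
Runs:
  'a' x 1 => "a1"
  'b' x 1 => "b1"
  'c' x 1 => "c1"
  'a' x 2 => "a2"
  'c' x 1 => "c1"
  'a' x 2 => "a2"
  'b' x 1 => "b1"
  'a' x 1 => "a1"
  'b' x 1 => "b1"
  'a' x 1 => "a1"
Compressed: "a1b1c1a2c1a2b1a1b1a1"
Compressed length: 20

20


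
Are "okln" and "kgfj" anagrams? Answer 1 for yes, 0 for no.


Strings: "okln", "kgfj"
Sorted first:  klno
Sorted second: fgjk
Differ at position 0: 'k' vs 'f' => not anagrams

0


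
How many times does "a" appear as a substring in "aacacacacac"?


Searching for "a" in "aacacacacac"
Scanning each position:
  Position 0: "a" => MATCH
  Position 1: "a" => MATCH
  Position 2: "c" => no
  Position 3: "a" => MATCH
  Position 4: "c" => no
  Position 5: "a" => MATCH
  Position 6: "c" => no
  Position 7: "a" => MATCH
  Position 8: "c" => no
  Position 9: "a" => MATCH
  Position 10: "c" => no
Total occurrences: 6

6


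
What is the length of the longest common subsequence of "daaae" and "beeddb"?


LCS of "daaae" and "beeddb"
DP table:
           b    e    e    d    d    b
      0    0    0    0    0    0    0
  d   0    0    0    0    1    1    1
  a   0    0    0    0    1    1    1
  a   0    0    0    0    1    1    1
  a   0    0    0    0    1    1    1
  e   0    0    1    1    1    1    1
LCS length = dp[5][6] = 1

1


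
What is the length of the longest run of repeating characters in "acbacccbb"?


Input: "acbacccbb"
Scanning for longest run:
  Position 1 ('c'): new char, reset run to 1
  Position 2 ('b'): new char, reset run to 1
  Position 3 ('a'): new char, reset run to 1
  Position 4 ('c'): new char, reset run to 1
  Position 5 ('c'): continues run of 'c', length=2
  Position 6 ('c'): continues run of 'c', length=3
  Position 7 ('b'): new char, reset run to 1
  Position 8 ('b'): continues run of 'b', length=2
Longest run: 'c' with length 3

3


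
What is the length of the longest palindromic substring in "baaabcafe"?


Input: "baaabcafe"
Checking substrings for palindromes:
  [0:5] "baaab" (len 5) => palindrome
  [1:4] "aaa" (len 3) => palindrome
  [1:3] "aa" (len 2) => palindrome
  [2:4] "aa" (len 2) => palindrome
Longest palindromic substring: "baaab" with length 5

5


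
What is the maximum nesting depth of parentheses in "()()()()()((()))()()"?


Input: "()()()()()((()))()()"
Tracking depth:
  Position 0 '(': depth becomes 1
  Position 1 ')': depth becomes 0
  Position 2 '(': depth becomes 1
  Position 3 ')': depth becomes 0
  Position 4 '(': depth becomes 1
  Position 5 ')': depth becomes 0
  Position 6 '(': depth becomes 1
  Position 7 ')': depth becomes 0
  Position 8 '(': depth becomes 1
  Position 9 ')': depth becomes 0
  Position 10 '(': depth becomes 1
  Position 11 '(': depth becomes 2
  Position 12 '(': depth becomes 3
  Position 13 ')': depth becomes 2
  Position 14 ')': depth becomes 1
  Position 15 ')': depth becomes 0
  Position 16 '(': depth becomes 1
  Position 17 ')': depth becomes 0
  Position 18 '(': depth becomes 1
  Position 19 ')': depth becomes 0
Maximum depth reached: 3

3


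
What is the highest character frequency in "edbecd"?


Input: edbecd
Character counts:
  'b': 1
  'c': 1
  'd': 2
  'e': 2
Maximum frequency: 2

2


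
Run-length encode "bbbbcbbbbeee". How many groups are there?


Input: bbbbcbbbbeee
Scanning for consecutive runs:
  Group 1: 'b' x 4 (positions 0-3)
  Group 2: 'c' x 1 (positions 4-4)
  Group 3: 'b' x 4 (positions 5-8)
  Group 4: 'e' x 3 (positions 9-11)
Total groups: 4

4


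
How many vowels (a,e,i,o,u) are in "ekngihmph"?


Input: ekngihmph
Checking each character:
  'e' at position 0: vowel (running total: 1)
  'k' at position 1: consonant
  'n' at position 2: consonant
  'g' at position 3: consonant
  'i' at position 4: vowel (running total: 2)
  'h' at position 5: consonant
  'm' at position 6: consonant
  'p' at position 7: consonant
  'h' at position 8: consonant
Total vowels: 2

2


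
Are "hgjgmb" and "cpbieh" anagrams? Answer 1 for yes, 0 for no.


Strings: "hgjgmb", "cpbieh"
Sorted first:  bgghjm
Sorted second: bcehip
Differ at position 1: 'g' vs 'c' => not anagrams

0


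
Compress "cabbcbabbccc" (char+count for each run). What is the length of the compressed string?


Input: cabbcbabbccc
Runs:
  'c' x 1 => "c1"
  'a' x 1 => "a1"
  'b' x 2 => "b2"
  'c' x 1 => "c1"
  'b' x 1 => "b1"
  'a' x 1 => "a1"
  'b' x 2 => "b2"
  'c' x 3 => "c3"
Compressed: "c1a1b2c1b1a1b2c3"
Compressed length: 16

16


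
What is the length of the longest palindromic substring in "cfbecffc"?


Input: "cfbecffc"
Checking substrings for palindromes:
  [4:8] "cffc" (len 4) => palindrome
  [5:7] "ff" (len 2) => palindrome
Longest palindromic substring: "cffc" with length 4

4


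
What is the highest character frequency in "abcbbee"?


Input: abcbbee
Character counts:
  'a': 1
  'b': 3
  'c': 1
  'e': 2
Maximum frequency: 3

3


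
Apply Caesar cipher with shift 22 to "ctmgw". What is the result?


Caesar cipher: shift "ctmgw" by 22
  'c' (pos 2) + 22 = pos 24 = 'y'
  't' (pos 19) + 22 = pos 15 = 'p'
  'm' (pos 12) + 22 = pos 8 = 'i'
  'g' (pos 6) + 22 = pos 2 = 'c'
  'w' (pos 22) + 22 = pos 18 = 's'
Result: ypics

ypics


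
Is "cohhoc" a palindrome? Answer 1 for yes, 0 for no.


Input: cohhoc
Reversed: cohhoc
  Compare pos 0 ('c') with pos 5 ('c'): match
  Compare pos 1 ('o') with pos 4 ('o'): match
  Compare pos 2 ('h') with pos 3 ('h'): match
Result: palindrome

1


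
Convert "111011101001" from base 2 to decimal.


Input: "111011101001" in base 2
Positional expansion:
  Digit '1' (value 1) x 2^11 = 2048
  Digit '1' (value 1) x 2^10 = 1024
  Digit '1' (value 1) x 2^9 = 512
  Digit '0' (value 0) x 2^8 = 0
  Digit '1' (value 1) x 2^7 = 128
  Digit '1' (value 1) x 2^6 = 64
  Digit '1' (value 1) x 2^5 = 32
  Digit '0' (value 0) x 2^4 = 0
  Digit '1' (value 1) x 2^3 = 8
  Digit '0' (value 0) x 2^2 = 0
  Digit '0' (value 0) x 2^1 = 0
  Digit '1' (value 1) x 2^0 = 1
Sum = 3817

3817


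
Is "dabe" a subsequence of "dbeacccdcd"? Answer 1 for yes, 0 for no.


Check if "dabe" is a subsequence of "dbeacccdcd"
Greedy scan:
  Position 0 ('d'): matches sub[0] = 'd'
  Position 1 ('b'): no match needed
  Position 2 ('e'): no match needed
  Position 3 ('a'): matches sub[1] = 'a'
  Position 4 ('c'): no match needed
  Position 5 ('c'): no match needed
  Position 6 ('c'): no match needed
  Position 7 ('d'): no match needed
  Position 8 ('c'): no match needed
  Position 9 ('d'): no match needed
Only matched 2/4 characters => not a subsequence

0


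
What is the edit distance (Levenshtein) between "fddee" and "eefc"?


Computing edit distance: "fddee" -> "eefc"
DP table:
           e    e    f    c
      0    1    2    3    4
  f   1    1    2    2    3
  d   2    2    2    3    3
  d   3    3    3    3    4
  e   4    3    3    4    4
  e   5    4    3    4    5
Edit distance = dp[5][4] = 5

5


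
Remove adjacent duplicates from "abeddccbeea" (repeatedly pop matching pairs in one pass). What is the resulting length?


Input: abeddccbeea
Stack-based adjacent duplicate removal:
  Read 'a': push. Stack: a
  Read 'b': push. Stack: ab
  Read 'e': push. Stack: abe
  Read 'd': push. Stack: abed
  Read 'd': matches stack top 'd' => pop. Stack: abe
  Read 'c': push. Stack: abec
  Read 'c': matches stack top 'c' => pop. Stack: abe
  Read 'b': push. Stack: abeb
  Read 'e': push. Stack: abebe
  Read 'e': matches stack top 'e' => pop. Stack: abeb
  Read 'a': push. Stack: abeba
Final stack: "abeba" (length 5)

5


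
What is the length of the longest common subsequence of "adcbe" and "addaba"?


LCS of "adcbe" and "addaba"
DP table:
           a    d    d    a    b    a
      0    0    0    0    0    0    0
  a   0    1    1    1    1    1    1
  d   0    1    2    2    2    2    2
  c   0    1    2    2    2    2    2
  b   0    1    2    2    2    3    3
  e   0    1    2    2    2    3    3
LCS length = dp[5][6] = 3

3


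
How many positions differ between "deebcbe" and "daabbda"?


Comparing "deebcbe" and "daabbda" position by position:
  Position 0: 'd' vs 'd' => same
  Position 1: 'e' vs 'a' => DIFFER
  Position 2: 'e' vs 'a' => DIFFER
  Position 3: 'b' vs 'b' => same
  Position 4: 'c' vs 'b' => DIFFER
  Position 5: 'b' vs 'd' => DIFFER
  Position 6: 'e' vs 'a' => DIFFER
Positions that differ: 5

5


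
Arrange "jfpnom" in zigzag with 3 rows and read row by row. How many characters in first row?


Zigzag "jfpnom" into 3 rows:
Placing characters:
  'j' => row 0
  'f' => row 1
  'p' => row 2
  'n' => row 1
  'o' => row 0
  'm' => row 1
Rows:
  Row 0: "jo"
  Row 1: "fnm"
  Row 2: "p"
First row length: 2

2


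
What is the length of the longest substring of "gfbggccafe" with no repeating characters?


Input: "gfbggccafe"
Sliding window (track last position of each char):
  Position 0 ('g'): window [0,0] length 1 -- new best
  Position 1 ('f'): window [0,1] length 2 -- new best
  Position 2 ('b'): window [0,2] length 3 -- new best
  Position 3 ('g'): repeat (last at 0), move window start to 1
  Position 3 ('g'): window [1,3] length 3
  Position 4 ('g'): repeat (last at 3), move window start to 4
  Position 4 ('g'): window [4,4] length 1
  Position 5 ('c'): window [4,5] length 2
  Position 6 ('c'): repeat (last at 5), move window start to 6
  Position 6 ('c'): window [6,6] length 1
  Position 7 ('a'): window [6,7] length 2
  Position 8 ('f'): window [6,8] length 3
  Position 9 ('e'): window [6,9] length 4 -- new best
Longest substring with no repeats: "cafe" with length 4

4


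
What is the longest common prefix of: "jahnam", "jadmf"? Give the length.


Words: jahnam, jadmf
  Position 0: all 'j' => match
  Position 1: all 'a' => match
  Position 2: ('h', 'd') => mismatch, stop
LCP = "ja" (length 2)

2


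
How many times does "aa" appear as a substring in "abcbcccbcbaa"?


Searching for "aa" in "abcbcccbcbaa"
Scanning each position:
  Position 0: "ab" => no
  Position 1: "bc" => no
  Position 2: "cb" => no
  Position 3: "bc" => no
  Position 4: "cc" => no
  Position 5: "cc" => no
  Position 6: "cb" => no
  Position 7: "bc" => no
  Position 8: "cb" => no
  Position 9: "ba" => no
  Position 10: "aa" => MATCH
Total occurrences: 1

1


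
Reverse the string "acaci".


Input: acaci
Reading characters right to left:
  Position 4: 'i'
  Position 3: 'c'
  Position 2: 'a'
  Position 1: 'c'
  Position 0: 'a'
Reversed: icaca

icaca


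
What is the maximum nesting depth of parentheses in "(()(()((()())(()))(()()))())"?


Input: "(()(()((()())(()))(()()))())"
Tracking depth:
  Position 0 '(': depth becomes 1
  Position 1 '(': depth becomes 2
  Position 2 ')': depth becomes 1
  Position 3 '(': depth becomes 2
  Position 4 '(': depth becomes 3
  Position 5 ')': depth becomes 2
  Position 6 '(': depth becomes 3
  Position 7 '(': depth becomes 4
  Position 8 '(': depth becomes 5
  Position 9 ')': depth becomes 4
  Position 10 '(': depth becomes 5
  Position 11 ')': depth becomes 4
  Position 12 ')': depth becomes 3
  Position 13 '(': depth becomes 4
  Position 14 '(': depth becomes 5
  Position 15 ')': depth becomes 4
  Position 16 ')': depth becomes 3
  Position 17 ')': depth becomes 2
  Position 18 '(': depth becomes 3
  Position 19 '(': depth becomes 4
  Position 20 ')': depth becomes 3
  Position 21 '(': depth becomes 4
  Position 22 ')': depth becomes 3
  Position 23 ')': depth becomes 2
  Position 24 ')': depth becomes 1
  Position 25 '(': depth becomes 2
  Position 26 ')': depth becomes 1
  Position 27 ')': depth becomes 0
Maximum depth reached: 5

5


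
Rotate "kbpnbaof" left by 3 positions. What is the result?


Input: "kbpnbaof", rotate left by 3
First 3 characters: "kbp"
Remaining characters: "nbaof"
Concatenate remaining + first: "nbaof" + "kbp" = "nbaofkbp"

nbaofkbp


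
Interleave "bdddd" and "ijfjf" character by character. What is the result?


Interleaving "bdddd" and "ijfjf":
  Position 0: 'b' from first, 'i' from second => "bi"
  Position 1: 'd' from first, 'j' from second => "dj"
  Position 2: 'd' from first, 'f' from second => "df"
  Position 3: 'd' from first, 'j' from second => "dj"
  Position 4: 'd' from first, 'f' from second => "df"
Result: bidjdfdjdf

bidjdfdjdf


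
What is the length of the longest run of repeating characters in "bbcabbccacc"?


Input: "bbcabbccacc"
Scanning for longest run:
  Position 1 ('b'): continues run of 'b', length=2
  Position 2 ('c'): new char, reset run to 1
  Position 3 ('a'): new char, reset run to 1
  Position 4 ('b'): new char, reset run to 1
  Position 5 ('b'): continues run of 'b', length=2
  Position 6 ('c'): new char, reset run to 1
  Position 7 ('c'): continues run of 'c', length=2
  Position 8 ('a'): new char, reset run to 1
  Position 9 ('c'): new char, reset run to 1
  Position 10 ('c'): continues run of 'c', length=2
Longest run: 'b' with length 2

2


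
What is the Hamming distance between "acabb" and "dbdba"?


Comparing "acabb" and "dbdba" position by position:
  Position 0: 'a' vs 'd' => differ
  Position 1: 'c' vs 'b' => differ
  Position 2: 'a' vs 'd' => differ
  Position 3: 'b' vs 'b' => same
  Position 4: 'b' vs 'a' => differ
Total differences (Hamming distance): 4

4


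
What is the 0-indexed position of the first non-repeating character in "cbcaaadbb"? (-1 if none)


Input: cbcaaadbb
Character frequencies:
  'a': 3
  'b': 3
  'c': 2
  'd': 1
Scanning left to right for freq == 1:
  Position 0 ('c'): freq=2, skip
  Position 1 ('b'): freq=3, skip
  Position 2 ('c'): freq=2, skip
  Position 3 ('a'): freq=3, skip
  Position 4 ('a'): freq=3, skip
  Position 5 ('a'): freq=3, skip
  Position 6 ('d'): unique! => answer = 6

6


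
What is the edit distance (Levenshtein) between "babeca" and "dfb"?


Computing edit distance: "babeca" -> "dfb"
DP table:
           d    f    b
      0    1    2    3
  b   1    1    2    2
  a   2    2    2    3
  b   3    3    3    2
  e   4    4    4    3
  c   5    5    5    4
  a   6    6    6    5
Edit distance = dp[6][3] = 5

5


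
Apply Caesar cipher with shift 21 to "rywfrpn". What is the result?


Caesar cipher: shift "rywfrpn" by 21
  'r' (pos 17) + 21 = pos 12 = 'm'
  'y' (pos 24) + 21 = pos 19 = 't'
  'w' (pos 22) + 21 = pos 17 = 'r'
  'f' (pos 5) + 21 = pos 0 = 'a'
  'r' (pos 17) + 21 = pos 12 = 'm'
  'p' (pos 15) + 21 = pos 10 = 'k'
  'n' (pos 13) + 21 = pos 8 = 'i'
Result: mtramki

mtramki


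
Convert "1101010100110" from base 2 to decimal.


Input: "1101010100110" in base 2
Positional expansion:
  Digit '1' (value 1) x 2^12 = 4096
  Digit '1' (value 1) x 2^11 = 2048
  Digit '0' (value 0) x 2^10 = 0
  Digit '1' (value 1) x 2^9 = 512
  Digit '0' (value 0) x 2^8 = 0
  Digit '1' (value 1) x 2^7 = 128
  Digit '0' (value 0) x 2^6 = 0
  Digit '1' (value 1) x 2^5 = 32
  Digit '0' (value 0) x 2^4 = 0
  Digit '0' (value 0) x 2^3 = 0
  Digit '1' (value 1) x 2^2 = 4
  Digit '1' (value 1) x 2^1 = 2
  Digit '0' (value 0) x 2^0 = 0
Sum = 6822

6822


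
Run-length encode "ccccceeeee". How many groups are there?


Input: ccccceeeee
Scanning for consecutive runs:
  Group 1: 'c' x 5 (positions 0-4)
  Group 2: 'e' x 5 (positions 5-9)
Total groups: 2

2


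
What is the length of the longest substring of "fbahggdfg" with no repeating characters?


Input: "fbahggdfg"
Sliding window (track last position of each char):
  Position 0 ('f'): window [0,0] length 1 -- new best
  Position 1 ('b'): window [0,1] length 2 -- new best
  Position 2 ('a'): window [0,2] length 3 -- new best
  Position 3 ('h'): window [0,3] length 4 -- new best
  Position 4 ('g'): window [0,4] length 5 -- new best
  Position 5 ('g'): repeat (last at 4), move window start to 5
  Position 5 ('g'): window [5,5] length 1
  Position 6 ('d'): window [5,6] length 2
  Position 7 ('f'): window [5,7] length 3
  Position 8 ('g'): repeat (last at 5), move window start to 6
  Position 8 ('g'): window [6,8] length 3
Longest substring with no repeats: "fbahg" with length 5

5


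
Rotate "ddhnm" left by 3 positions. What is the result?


Input: "ddhnm", rotate left by 3
First 3 characters: "ddh"
Remaining characters: "nm"
Concatenate remaining + first: "nm" + "ddh" = "nmddh"

nmddh


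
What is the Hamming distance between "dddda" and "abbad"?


Comparing "dddda" and "abbad" position by position:
  Position 0: 'd' vs 'a' => differ
  Position 1: 'd' vs 'b' => differ
  Position 2: 'd' vs 'b' => differ
  Position 3: 'd' vs 'a' => differ
  Position 4: 'a' vs 'd' => differ
Total differences (Hamming distance): 5

5


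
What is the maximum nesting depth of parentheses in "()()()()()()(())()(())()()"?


Input: "()()()()()()(())()(())()()"
Tracking depth:
  Position 0 '(': depth becomes 1
  Position 1 ')': depth becomes 0
  Position 2 '(': depth becomes 1
  Position 3 ')': depth becomes 0
  Position 4 '(': depth becomes 1
  Position 5 ')': depth becomes 0
  Position 6 '(': depth becomes 1
  Position 7 ')': depth becomes 0
  Position 8 '(': depth becomes 1
  Position 9 ')': depth becomes 0
  Position 10 '(': depth becomes 1
  Position 11 ')': depth becomes 0
  Position 12 '(': depth becomes 1
  Position 13 '(': depth becomes 2
  Position 14 ')': depth becomes 1
  Position 15 ')': depth becomes 0
  Position 16 '(': depth becomes 1
  Position 17 ')': depth becomes 0
  Position 18 '(': depth becomes 1
  Position 19 '(': depth becomes 2
  Position 20 ')': depth becomes 1
  Position 21 ')': depth becomes 0
  Position 22 '(': depth becomes 1
  Position 23 ')': depth becomes 0
  Position 24 '(': depth becomes 1
  Position 25 ')': depth becomes 0
Maximum depth reached: 2

2


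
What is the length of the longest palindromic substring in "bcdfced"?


Input: "bcdfced"
Checking substrings for palindromes:
  No multi-char palindromic substrings found
Longest palindromic substring: "b" with length 1

1


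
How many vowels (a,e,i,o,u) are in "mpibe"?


Input: mpibe
Checking each character:
  'm' at position 0: consonant
  'p' at position 1: consonant
  'i' at position 2: vowel (running total: 1)
  'b' at position 3: consonant
  'e' at position 4: vowel (running total: 2)
Total vowels: 2

2


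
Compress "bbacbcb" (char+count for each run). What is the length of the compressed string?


Input: bbacbcb
Runs:
  'b' x 2 => "b2"
  'a' x 1 => "a1"
  'c' x 1 => "c1"
  'b' x 1 => "b1"
  'c' x 1 => "c1"
  'b' x 1 => "b1"
Compressed: "b2a1c1b1c1b1"
Compressed length: 12

12


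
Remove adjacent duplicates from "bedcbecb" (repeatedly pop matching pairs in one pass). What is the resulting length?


Input: bedcbecb
Stack-based adjacent duplicate removal:
  Read 'b': push. Stack: b
  Read 'e': push. Stack: be
  Read 'd': push. Stack: bed
  Read 'c': push. Stack: bedc
  Read 'b': push. Stack: bedcb
  Read 'e': push. Stack: bedcbe
  Read 'c': push. Stack: bedcbec
  Read 'b': push. Stack: bedcbecb
Final stack: "bedcbecb" (length 8)

8


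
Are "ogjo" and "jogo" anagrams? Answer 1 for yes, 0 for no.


Strings: "ogjo", "jogo"
Sorted first:  gjoo
Sorted second: gjoo
Sorted forms match => anagrams

1


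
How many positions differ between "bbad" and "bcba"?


Comparing "bbad" and "bcba" position by position:
  Position 0: 'b' vs 'b' => same
  Position 1: 'b' vs 'c' => DIFFER
  Position 2: 'a' vs 'b' => DIFFER
  Position 3: 'd' vs 'a' => DIFFER
Positions that differ: 3

3


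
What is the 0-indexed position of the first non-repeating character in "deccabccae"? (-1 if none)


Input: deccabccae
Character frequencies:
  'a': 2
  'b': 1
  'c': 4
  'd': 1
  'e': 2
Scanning left to right for freq == 1:
  Position 0 ('d'): unique! => answer = 0

0


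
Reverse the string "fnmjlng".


Input: fnmjlng
Reading characters right to left:
  Position 6: 'g'
  Position 5: 'n'
  Position 4: 'l'
  Position 3: 'j'
  Position 2: 'm'
  Position 1: 'n'
  Position 0: 'f'
Reversed: gnljmnf

gnljmnf


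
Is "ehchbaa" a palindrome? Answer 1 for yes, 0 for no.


Input: ehchbaa
Reversed: aabhche
  Compare pos 0 ('e') with pos 6 ('a'): MISMATCH
  Compare pos 1 ('h') with pos 5 ('a'): MISMATCH
  Compare pos 2 ('c') with pos 4 ('b'): MISMATCH
Result: not a palindrome

0


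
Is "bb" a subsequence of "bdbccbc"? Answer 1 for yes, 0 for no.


Check if "bb" is a subsequence of "bdbccbc"
Greedy scan:
  Position 0 ('b'): matches sub[0] = 'b'
  Position 1 ('d'): no match needed
  Position 2 ('b'): matches sub[1] = 'b'
  Position 3 ('c'): no match needed
  Position 4 ('c'): no match needed
  Position 5 ('b'): no match needed
  Position 6 ('c'): no match needed
All 2 characters matched => is a subsequence

1


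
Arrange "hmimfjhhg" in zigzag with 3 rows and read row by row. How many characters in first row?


Zigzag "hmimfjhhg" into 3 rows:
Placing characters:
  'h' => row 0
  'm' => row 1
  'i' => row 2
  'm' => row 1
  'f' => row 0
  'j' => row 1
  'h' => row 2
  'h' => row 1
  'g' => row 0
Rows:
  Row 0: "hfg"
  Row 1: "mmjh"
  Row 2: "ih"
First row length: 3

3


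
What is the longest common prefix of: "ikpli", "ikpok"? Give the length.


Words: ikpli, ikpok
  Position 0: all 'i' => match
  Position 1: all 'k' => match
  Position 2: all 'p' => match
  Position 3: ('l', 'o') => mismatch, stop
LCP = "ikp" (length 3)

3


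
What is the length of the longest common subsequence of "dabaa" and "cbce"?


LCS of "dabaa" and "cbce"
DP table:
           c    b    c    e
      0    0    0    0    0
  d   0    0    0    0    0
  a   0    0    0    0    0
  b   0    0    1    1    1
  a   0    0    1    1    1
  a   0    0    1    1    1
LCS length = dp[5][4] = 1

1


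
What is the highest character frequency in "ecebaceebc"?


Input: ecebaceebc
Character counts:
  'a': 1
  'b': 2
  'c': 3
  'e': 4
Maximum frequency: 4

4


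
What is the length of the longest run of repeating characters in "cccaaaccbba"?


Input: "cccaaaccbba"
Scanning for longest run:
  Position 1 ('c'): continues run of 'c', length=2
  Position 2 ('c'): continues run of 'c', length=3
  Position 3 ('a'): new char, reset run to 1
  Position 4 ('a'): continues run of 'a', length=2
  Position 5 ('a'): continues run of 'a', length=3
  Position 6 ('c'): new char, reset run to 1
  Position 7 ('c'): continues run of 'c', length=2
  Position 8 ('b'): new char, reset run to 1
  Position 9 ('b'): continues run of 'b', length=2
  Position 10 ('a'): new char, reset run to 1
Longest run: 'c' with length 3

3


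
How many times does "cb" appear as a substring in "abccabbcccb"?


Searching for "cb" in "abccabbcccb"
Scanning each position:
  Position 0: "ab" => no
  Position 1: "bc" => no
  Position 2: "cc" => no
  Position 3: "ca" => no
  Position 4: "ab" => no
  Position 5: "bb" => no
  Position 6: "bc" => no
  Position 7: "cc" => no
  Position 8: "cc" => no
  Position 9: "cb" => MATCH
Total occurrences: 1

1


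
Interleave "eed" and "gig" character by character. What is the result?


Interleaving "eed" and "gig":
  Position 0: 'e' from first, 'g' from second => "eg"
  Position 1: 'e' from first, 'i' from second => "ei"
  Position 2: 'd' from first, 'g' from second => "dg"
Result: egeidg

egeidg


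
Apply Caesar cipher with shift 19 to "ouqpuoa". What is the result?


Caesar cipher: shift "ouqpuoa" by 19
  'o' (pos 14) + 19 = pos 7 = 'h'
  'u' (pos 20) + 19 = pos 13 = 'n'
  'q' (pos 16) + 19 = pos 9 = 'j'
  'p' (pos 15) + 19 = pos 8 = 'i'
  'u' (pos 20) + 19 = pos 13 = 'n'
  'o' (pos 14) + 19 = pos 7 = 'h'
  'a' (pos 0) + 19 = pos 19 = 't'
Result: hnjinht

hnjinht


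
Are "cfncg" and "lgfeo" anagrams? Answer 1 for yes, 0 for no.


Strings: "cfncg", "lgfeo"
Sorted first:  ccfgn
Sorted second: efglo
Differ at position 0: 'c' vs 'e' => not anagrams

0


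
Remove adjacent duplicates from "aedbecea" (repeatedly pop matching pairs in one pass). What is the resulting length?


Input: aedbecea
Stack-based adjacent duplicate removal:
  Read 'a': push. Stack: a
  Read 'e': push. Stack: ae
  Read 'd': push. Stack: aed
  Read 'b': push. Stack: aedb
  Read 'e': push. Stack: aedbe
  Read 'c': push. Stack: aedbec
  Read 'e': push. Stack: aedbece
  Read 'a': push. Stack: aedbecea
Final stack: "aedbecea" (length 8)

8


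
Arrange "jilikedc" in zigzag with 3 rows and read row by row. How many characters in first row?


Zigzag "jilikedc" into 3 rows:
Placing characters:
  'j' => row 0
  'i' => row 1
  'l' => row 2
  'i' => row 1
  'k' => row 0
  'e' => row 1
  'd' => row 2
  'c' => row 1
Rows:
  Row 0: "jk"
  Row 1: "iiec"
  Row 2: "ld"
First row length: 2

2


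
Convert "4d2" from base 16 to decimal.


Input: "4d2" in base 16
Positional expansion:
  Digit '4' (value 4) x 16^2 = 1024
  Digit 'd' (value 13) x 16^1 = 208
  Digit '2' (value 2) x 16^0 = 2
Sum = 1234

1234


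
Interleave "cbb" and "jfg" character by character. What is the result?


Interleaving "cbb" and "jfg":
  Position 0: 'c' from first, 'j' from second => "cj"
  Position 1: 'b' from first, 'f' from second => "bf"
  Position 2: 'b' from first, 'g' from second => "bg"
Result: cjbfbg

cjbfbg


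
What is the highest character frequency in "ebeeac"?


Input: ebeeac
Character counts:
  'a': 1
  'b': 1
  'c': 1
  'e': 3
Maximum frequency: 3

3


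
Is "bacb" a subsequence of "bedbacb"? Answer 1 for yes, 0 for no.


Check if "bacb" is a subsequence of "bedbacb"
Greedy scan:
  Position 0 ('b'): matches sub[0] = 'b'
  Position 1 ('e'): no match needed
  Position 2 ('d'): no match needed
  Position 3 ('b'): no match needed
  Position 4 ('a'): matches sub[1] = 'a'
  Position 5 ('c'): matches sub[2] = 'c'
  Position 6 ('b'): matches sub[3] = 'b'
All 4 characters matched => is a subsequence

1


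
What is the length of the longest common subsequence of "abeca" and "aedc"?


LCS of "abeca" and "aedc"
DP table:
           a    e    d    c
      0    0    0    0    0
  a   0    1    1    1    1
  b   0    1    1    1    1
  e   0    1    2    2    2
  c   0    1    2    2    3
  a   0    1    2    2    3
LCS length = dp[5][4] = 3

3


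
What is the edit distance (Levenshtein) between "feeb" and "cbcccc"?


Computing edit distance: "feeb" -> "cbcccc"
DP table:
           c    b    c    c    c    c
      0    1    2    3    4    5    6
  f   1    1    2    3    4    5    6
  e   2    2    2    3    4    5    6
  e   3    3    3    3    4    5    6
  b   4    4    3    4    4    5    6
Edit distance = dp[4][6] = 6

6


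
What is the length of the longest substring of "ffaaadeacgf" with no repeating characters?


Input: "ffaaadeacgf"
Sliding window (track last position of each char):
  Position 0 ('f'): window [0,0] length 1 -- new best
  Position 1 ('f'): repeat (last at 0), move window start to 1
  Position 1 ('f'): window [1,1] length 1
  Position 2 ('a'): window [1,2] length 2 -- new best
  Position 3 ('a'): repeat (last at 2), move window start to 3
  Position 3 ('a'): window [3,3] length 1
  Position 4 ('a'): repeat (last at 3), move window start to 4
  Position 4 ('a'): window [4,4] length 1
  Position 5 ('d'): window [4,5] length 2
  Position 6 ('e'): window [4,6] length 3 -- new best
  Position 7 ('a'): repeat (last at 4), move window start to 5
  Position 7 ('a'): window [5,7] length 3
  Position 8 ('c'): window [5,8] length 4 -- new best
  Position 9 ('g'): window [5,9] length 5 -- new best
  Position 10 ('f'): window [5,10] length 6 -- new best
Longest substring with no repeats: "deacgf" with length 6

6


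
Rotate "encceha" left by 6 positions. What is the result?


Input: "encceha", rotate left by 6
First 6 characters: "encceh"
Remaining characters: "a"
Concatenate remaining + first: "a" + "encceh" = "aencceh"

aencceh


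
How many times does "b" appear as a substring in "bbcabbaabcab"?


Searching for "b" in "bbcabbaabcab"
Scanning each position:
  Position 0: "b" => MATCH
  Position 1: "b" => MATCH
  Position 2: "c" => no
  Position 3: "a" => no
  Position 4: "b" => MATCH
  Position 5: "b" => MATCH
  Position 6: "a" => no
  Position 7: "a" => no
  Position 8: "b" => MATCH
  Position 9: "c" => no
  Position 10: "a" => no
  Position 11: "b" => MATCH
Total occurrences: 6

6


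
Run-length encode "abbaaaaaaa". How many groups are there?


Input: abbaaaaaaa
Scanning for consecutive runs:
  Group 1: 'a' x 1 (positions 0-0)
  Group 2: 'b' x 2 (positions 1-2)
  Group 3: 'a' x 7 (positions 3-9)
Total groups: 3

3


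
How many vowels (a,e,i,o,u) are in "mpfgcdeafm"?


Input: mpfgcdeafm
Checking each character:
  'm' at position 0: consonant
  'p' at position 1: consonant
  'f' at position 2: consonant
  'g' at position 3: consonant
  'c' at position 4: consonant
  'd' at position 5: consonant
  'e' at position 6: vowel (running total: 1)
  'a' at position 7: vowel (running total: 2)
  'f' at position 8: consonant
  'm' at position 9: consonant
Total vowels: 2

2


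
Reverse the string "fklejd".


Input: fklejd
Reading characters right to left:
  Position 5: 'd'
  Position 4: 'j'
  Position 3: 'e'
  Position 2: 'l'
  Position 1: 'k'
  Position 0: 'f'
Reversed: djelkf

djelkf


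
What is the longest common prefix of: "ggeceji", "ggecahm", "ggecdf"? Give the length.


Words: ggeceji, ggecahm, ggecdf
  Position 0: all 'g' => match
  Position 1: all 'g' => match
  Position 2: all 'e' => match
  Position 3: all 'c' => match
  Position 4: ('e', 'a', 'd') => mismatch, stop
LCP = "ggec" (length 4)

4


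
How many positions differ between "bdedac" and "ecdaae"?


Comparing "bdedac" and "ecdaae" position by position:
  Position 0: 'b' vs 'e' => DIFFER
  Position 1: 'd' vs 'c' => DIFFER
  Position 2: 'e' vs 'd' => DIFFER
  Position 3: 'd' vs 'a' => DIFFER
  Position 4: 'a' vs 'a' => same
  Position 5: 'c' vs 'e' => DIFFER
Positions that differ: 5

5


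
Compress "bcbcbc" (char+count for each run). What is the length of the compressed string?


Input: bcbcbc
Runs:
  'b' x 1 => "b1"
  'c' x 1 => "c1"
  'b' x 1 => "b1"
  'c' x 1 => "c1"
  'b' x 1 => "b1"
  'c' x 1 => "c1"
Compressed: "b1c1b1c1b1c1"
Compressed length: 12

12


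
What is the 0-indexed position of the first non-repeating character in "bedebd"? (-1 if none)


Input: bedebd
Character frequencies:
  'b': 2
  'd': 2
  'e': 2
Scanning left to right for freq == 1:
  Position 0 ('b'): freq=2, skip
  Position 1 ('e'): freq=2, skip
  Position 2 ('d'): freq=2, skip
  Position 3 ('e'): freq=2, skip
  Position 4 ('b'): freq=2, skip
  Position 5 ('d'): freq=2, skip
  No unique character found => answer = -1

-1


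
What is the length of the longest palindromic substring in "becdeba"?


Input: "becdeba"
Checking substrings for palindromes:
  No multi-char palindromic substrings found
Longest palindromic substring: "b" with length 1

1


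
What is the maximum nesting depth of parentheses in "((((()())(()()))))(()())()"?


Input: "((((()())(()()))))(()())()"
Tracking depth:
  Position 0 '(': depth becomes 1
  Position 1 '(': depth becomes 2
  Position 2 '(': depth becomes 3
  Position 3 '(': depth becomes 4
  Position 4 '(': depth becomes 5
  Position 5 ')': depth becomes 4
  Position 6 '(': depth becomes 5
  Position 7 ')': depth becomes 4
  Position 8 ')': depth becomes 3
  Position 9 '(': depth becomes 4
  Position 10 '(': depth becomes 5
  Position 11 ')': depth becomes 4
  Position 12 '(': depth becomes 5
  Position 13 ')': depth becomes 4
  Position 14 ')': depth becomes 3
  Position 15 ')': depth becomes 2
  Position 16 ')': depth becomes 1
  Position 17 ')': depth becomes 0
  Position 18 '(': depth becomes 1
  Position 19 '(': depth becomes 2
  Position 20 ')': depth becomes 1
  Position 21 '(': depth becomes 2
  Position 22 ')': depth becomes 1
  Position 23 ')': depth becomes 0
  Position 24 '(': depth becomes 1
  Position 25 ')': depth becomes 0
Maximum depth reached: 5

5


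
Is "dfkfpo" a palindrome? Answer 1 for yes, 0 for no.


Input: dfkfpo
Reversed: opfkfd
  Compare pos 0 ('d') with pos 5 ('o'): MISMATCH
  Compare pos 1 ('f') with pos 4 ('p'): MISMATCH
  Compare pos 2 ('k') with pos 3 ('f'): MISMATCH
Result: not a palindrome

0


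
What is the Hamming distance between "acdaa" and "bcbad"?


Comparing "acdaa" and "bcbad" position by position:
  Position 0: 'a' vs 'b' => differ
  Position 1: 'c' vs 'c' => same
  Position 2: 'd' vs 'b' => differ
  Position 3: 'a' vs 'a' => same
  Position 4: 'a' vs 'd' => differ
Total differences (Hamming distance): 3

3


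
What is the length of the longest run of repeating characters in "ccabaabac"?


Input: "ccabaabac"
Scanning for longest run:
  Position 1 ('c'): continues run of 'c', length=2
  Position 2 ('a'): new char, reset run to 1
  Position 3 ('b'): new char, reset run to 1
  Position 4 ('a'): new char, reset run to 1
  Position 5 ('a'): continues run of 'a', length=2
  Position 6 ('b'): new char, reset run to 1
  Position 7 ('a'): new char, reset run to 1
  Position 8 ('c'): new char, reset run to 1
Longest run: 'c' with length 2

2


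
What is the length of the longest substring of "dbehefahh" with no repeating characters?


Input: "dbehefahh"
Sliding window (track last position of each char):
  Position 0 ('d'): window [0,0] length 1 -- new best
  Position 1 ('b'): window [0,1] length 2 -- new best
  Position 2 ('e'): window [0,2] length 3 -- new best
  Position 3 ('h'): window [0,3] length 4 -- new best
  Position 4 ('e'): repeat (last at 2), move window start to 3
  Position 4 ('e'): window [3,4] length 2
  Position 5 ('f'): window [3,5] length 3
  Position 6 ('a'): window [3,6] length 4
  Position 7 ('h'): repeat (last at 3), move window start to 4
  Position 7 ('h'): window [4,7] length 4
  Position 8 ('h'): repeat (last at 7), move window start to 8
  Position 8 ('h'): window [8,8] length 1
Longest substring with no repeats: "dbeh" with length 4

4


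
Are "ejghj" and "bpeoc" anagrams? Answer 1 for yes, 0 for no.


Strings: "ejghj", "bpeoc"
Sorted first:  eghjj
Sorted second: bceop
Differ at position 0: 'e' vs 'b' => not anagrams

0


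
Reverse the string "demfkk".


Input: demfkk
Reading characters right to left:
  Position 5: 'k'
  Position 4: 'k'
  Position 3: 'f'
  Position 2: 'm'
  Position 1: 'e'
  Position 0: 'd'
Reversed: kkfmed

kkfmed


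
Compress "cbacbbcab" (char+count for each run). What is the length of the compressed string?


Input: cbacbbcab
Runs:
  'c' x 1 => "c1"
  'b' x 1 => "b1"
  'a' x 1 => "a1"
  'c' x 1 => "c1"
  'b' x 2 => "b2"
  'c' x 1 => "c1"
  'a' x 1 => "a1"
  'b' x 1 => "b1"
Compressed: "c1b1a1c1b2c1a1b1"
Compressed length: 16

16


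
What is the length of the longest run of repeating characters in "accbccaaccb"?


Input: "accbccaaccb"
Scanning for longest run:
  Position 1 ('c'): new char, reset run to 1
  Position 2 ('c'): continues run of 'c', length=2
  Position 3 ('b'): new char, reset run to 1
  Position 4 ('c'): new char, reset run to 1
  Position 5 ('c'): continues run of 'c', length=2
  Position 6 ('a'): new char, reset run to 1
  Position 7 ('a'): continues run of 'a', length=2
  Position 8 ('c'): new char, reset run to 1
  Position 9 ('c'): continues run of 'c', length=2
  Position 10 ('b'): new char, reset run to 1
Longest run: 'c' with length 2

2


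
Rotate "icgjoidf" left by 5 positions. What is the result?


Input: "icgjoidf", rotate left by 5
First 5 characters: "icgjo"
Remaining characters: "idf"
Concatenate remaining + first: "idf" + "icgjo" = "idficgjo"

idficgjo


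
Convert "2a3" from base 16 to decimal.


Input: "2a3" in base 16
Positional expansion:
  Digit '2' (value 2) x 16^2 = 512
  Digit 'a' (value 10) x 16^1 = 160
  Digit '3' (value 3) x 16^0 = 3
Sum = 675

675


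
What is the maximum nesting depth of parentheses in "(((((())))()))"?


Input: "(((((())))()))"
Tracking depth:
  Position 0 '(': depth becomes 1
  Position 1 '(': depth becomes 2
  Position 2 '(': depth becomes 3
  Position 3 '(': depth becomes 4
  Position 4 '(': depth becomes 5
  Position 5 '(': depth becomes 6
  Position 6 ')': depth becomes 5
  Position 7 ')': depth becomes 4
  Position 8 ')': depth becomes 3
  Position 9 ')': depth becomes 2
  Position 10 '(': depth becomes 3
  Position 11 ')': depth becomes 2
  Position 12 ')': depth becomes 1
  Position 13 ')': depth becomes 0
Maximum depth reached: 6

6
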